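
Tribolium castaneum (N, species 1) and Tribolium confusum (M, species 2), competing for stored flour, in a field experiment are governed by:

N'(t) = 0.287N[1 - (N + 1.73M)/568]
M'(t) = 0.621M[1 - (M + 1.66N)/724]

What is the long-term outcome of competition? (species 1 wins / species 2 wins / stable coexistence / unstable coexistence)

Compare the nullcline intercepts: K1/α12 = 568/1.73 = 328 < K2 = 724; K2/α21 = 724/1.66 = 436 < K1 = 568.
Since both are reversed, neither can invade when rare; the interior point is a saddle.

unstable coexistence (outcome depends on initial conditions)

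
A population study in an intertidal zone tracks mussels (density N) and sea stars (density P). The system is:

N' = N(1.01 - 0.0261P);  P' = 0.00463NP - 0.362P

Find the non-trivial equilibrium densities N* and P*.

Set dP/dt = 0 with P > 0: 0.00463N - 0.362 = 0, so N* = 0.362/0.00463 = 78.2.
Set dN/dt = 0 with N > 0: 1.01 - 0.0261P = 0, so P* = 1.01/0.0261 = 38.7.

N* ≈ 78.2, P* ≈ 38.7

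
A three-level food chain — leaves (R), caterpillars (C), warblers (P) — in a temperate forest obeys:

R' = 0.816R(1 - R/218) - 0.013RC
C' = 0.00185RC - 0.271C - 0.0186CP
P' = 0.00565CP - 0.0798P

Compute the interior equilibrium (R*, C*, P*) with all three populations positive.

From dP/dt = 0: 0.00565C* = 0.0798, so C* = 14.1.
From dR/dt = 0: 0.816(1 - R*/218) = 0.013·14.1, giving R* = 218·(1 - 0.225) = 169.
From dC/dt = 0: 0.00185·169 - 0.271 = 0.0186P*, so P* = 0.0416/0.0186 = 2.23.

R* ≈ 169, C* ≈ 14.1, P* ≈ 2.23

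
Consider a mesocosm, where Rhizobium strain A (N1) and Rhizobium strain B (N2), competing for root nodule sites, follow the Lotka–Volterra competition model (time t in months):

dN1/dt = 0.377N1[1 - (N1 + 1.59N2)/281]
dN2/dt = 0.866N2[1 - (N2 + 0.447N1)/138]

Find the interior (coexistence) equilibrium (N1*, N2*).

N1* ≈ 213, N2* ≈ 42.8

Setting both brackets to zero gives the nullclines N1 + 1.59N2 = 281 and 0.447N1 + N2 = 138.
Substituting N2 = 138 - 0.447N1 into the first: N1(1 - 1.59·0.447) = 281 - 1.59·138.
So N1* = 61.6/0.289 = 213, and then N2* = 138 - 0.447·213 = 42.8.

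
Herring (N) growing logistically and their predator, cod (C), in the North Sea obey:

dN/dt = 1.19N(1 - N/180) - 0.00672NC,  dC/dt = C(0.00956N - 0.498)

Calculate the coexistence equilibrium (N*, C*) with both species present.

N* ≈ 52.1, C* ≈ 126

From dC/dt = 0 with C > 0: 0.00956N* = 0.498, so N* = 52.1.
Substitute into dN/dt = 0: 1.19(1 - 52.1/180) = 0.00672C*.
The bracket is 0.711, giving C* = 0.846/0.00672 = 126.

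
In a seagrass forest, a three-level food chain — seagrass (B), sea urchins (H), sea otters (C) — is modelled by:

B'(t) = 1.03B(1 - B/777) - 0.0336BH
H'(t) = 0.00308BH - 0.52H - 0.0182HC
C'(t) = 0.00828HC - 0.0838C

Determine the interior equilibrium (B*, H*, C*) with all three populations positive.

From dC/dt = 0: 0.00828H* = 0.0838, so H* = 10.1.
From dB/dt = 0: 1.03(1 - B*/777) = 0.0336·10.1, giving B* = 777·(1 - 0.33) = 520.
From dH/dt = 0: 0.00308·520 - 0.52 = 0.0182C*, so C* = 1.08/0.0182 = 59.5.

B* ≈ 520, H* ≈ 10.1, C* ≈ 59.5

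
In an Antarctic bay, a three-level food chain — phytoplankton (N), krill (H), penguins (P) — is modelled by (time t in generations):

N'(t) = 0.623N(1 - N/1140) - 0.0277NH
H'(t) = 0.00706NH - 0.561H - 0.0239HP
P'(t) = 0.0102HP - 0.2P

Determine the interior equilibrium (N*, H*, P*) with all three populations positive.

From dP/dt = 0: 0.0102H* = 0.2, so H* = 19.6.
From dN/dt = 0: 0.623(1 - N*/1140) = 0.0277·19.6, giving N* = 1140·(1 - 0.872) = 146.
From dH/dt = 0: 0.00706·146 - 0.561 = 0.0239P*, so P* = 0.471/0.0239 = 19.7.

N* ≈ 146, H* ≈ 19.6, P* ≈ 19.7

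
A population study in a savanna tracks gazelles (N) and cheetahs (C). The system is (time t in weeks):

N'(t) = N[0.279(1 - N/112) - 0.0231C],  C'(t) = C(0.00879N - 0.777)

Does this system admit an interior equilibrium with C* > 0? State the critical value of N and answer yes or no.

The predator equation gives dC/dt > 0 only when N > 0.777/0.00879 = 88.4.
Without the predator, N → K = 112. Since 112 > 88.4, the predator can invade and persist.

Threshold N = 88.4; K > 88.4, so yes, the predator persists.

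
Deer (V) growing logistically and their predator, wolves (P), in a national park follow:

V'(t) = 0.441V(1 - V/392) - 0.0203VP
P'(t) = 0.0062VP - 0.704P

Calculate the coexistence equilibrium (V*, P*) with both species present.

From dP/dt = 0 with P > 0: 0.0062V* = 0.704, so V* = 114.
Substitute into dV/dt = 0: 0.441(1 - 114/392) = 0.0203P*.
The bracket is 0.71, giving P* = 0.313/0.0203 = 15.4.

V* ≈ 114, P* ≈ 15.4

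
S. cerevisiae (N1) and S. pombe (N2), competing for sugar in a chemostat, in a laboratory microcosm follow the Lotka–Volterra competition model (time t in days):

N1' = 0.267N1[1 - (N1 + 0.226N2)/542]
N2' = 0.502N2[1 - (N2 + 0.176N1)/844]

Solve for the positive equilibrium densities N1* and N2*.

N1* ≈ 366, N2* ≈ 780

Setting both brackets to zero gives the nullclines N1 + 0.226N2 = 542 and 0.176N1 + N2 = 844.
Substituting N2 = 844 - 0.176N1 into the first: N1(1 - 0.226·0.176) = 542 - 0.226·844.
So N1* = 351/0.96 = 366, and then N2* = 844 - 0.176·366 = 780.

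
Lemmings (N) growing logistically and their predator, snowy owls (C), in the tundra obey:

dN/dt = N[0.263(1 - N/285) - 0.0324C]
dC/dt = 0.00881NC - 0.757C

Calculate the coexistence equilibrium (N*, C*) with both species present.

N* ≈ 85.9, C* ≈ 5.67

From dC/dt = 0 with C > 0: 0.00881N* = 0.757, so N* = 85.9.
Substitute into dN/dt = 0: 0.263(1 - 85.9/285) = 0.0324C*.
The bracket is 0.699, giving C* = 0.184/0.0324 = 5.67.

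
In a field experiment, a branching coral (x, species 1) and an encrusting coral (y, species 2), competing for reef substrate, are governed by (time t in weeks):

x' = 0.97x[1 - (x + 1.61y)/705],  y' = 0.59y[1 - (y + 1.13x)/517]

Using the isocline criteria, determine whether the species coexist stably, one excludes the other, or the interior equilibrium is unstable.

unstable coexistence (outcome depends on initial conditions)

Compare the nullcline intercepts: K1/α12 = 705/1.61 = 438 < K2 = 517; K2/α21 = 517/1.13 = 458 < K1 = 705.
Since both are reversed, neither can invade when rare; the interior point is a saddle.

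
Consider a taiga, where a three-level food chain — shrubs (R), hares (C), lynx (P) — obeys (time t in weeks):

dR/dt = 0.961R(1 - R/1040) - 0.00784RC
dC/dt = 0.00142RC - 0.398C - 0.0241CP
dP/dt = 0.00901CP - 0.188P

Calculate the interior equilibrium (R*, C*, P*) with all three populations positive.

R* ≈ 863, C* ≈ 20.9, P* ≈ 34.3

From dP/dt = 0: 0.00901C* = 0.188, so C* = 20.9.
From dR/dt = 0: 0.961(1 - R*/1040) = 0.00784·20.9, giving R* = 1040·(1 - 0.17) = 863.
From dC/dt = 0: 0.00142·863 - 0.398 = 0.0241P*, so P* = 0.827/0.0241 = 34.3.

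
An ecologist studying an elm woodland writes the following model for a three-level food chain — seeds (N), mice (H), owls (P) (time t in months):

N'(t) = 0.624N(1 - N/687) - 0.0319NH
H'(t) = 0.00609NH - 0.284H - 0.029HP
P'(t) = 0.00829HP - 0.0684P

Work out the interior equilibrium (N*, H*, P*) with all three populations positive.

From dP/dt = 0: 0.00829H* = 0.0684, so H* = 8.25.
From dN/dt = 0: 0.624(1 - N*/687) = 0.0319·8.25, giving N* = 687·(1 - 0.422) = 397.
From dH/dt = 0: 0.00609·397 - 0.284 = 0.029P*, so P* = 2.14/0.029 = 73.6.

N* ≈ 397, H* ≈ 8.25, P* ≈ 73.6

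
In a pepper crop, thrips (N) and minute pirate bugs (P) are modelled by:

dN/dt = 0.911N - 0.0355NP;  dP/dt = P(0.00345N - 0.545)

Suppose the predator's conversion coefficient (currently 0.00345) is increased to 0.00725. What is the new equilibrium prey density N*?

N* ≈ 75.2

At the interior fixed point, setting dP/dt = 0 with P > 0 fixes N* = (predator death rate)/(NP coefficient) — independent of the other coefficients.
With the change, N* = 0.545/0.00725 = 75.2; it falls from 158.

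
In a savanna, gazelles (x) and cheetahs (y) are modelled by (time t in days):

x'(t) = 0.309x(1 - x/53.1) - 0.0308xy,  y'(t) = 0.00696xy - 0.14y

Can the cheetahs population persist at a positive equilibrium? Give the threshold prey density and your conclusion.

The predator equation gives dy/dt > 0 only when x > 0.14/0.00696 = 20.1.
Without the predator, x → K = 53.1. Since 53.1 > 20.1, the predator can invade and persist.

Threshold x = 20.1; K > 20.1, so yes, the predator persists.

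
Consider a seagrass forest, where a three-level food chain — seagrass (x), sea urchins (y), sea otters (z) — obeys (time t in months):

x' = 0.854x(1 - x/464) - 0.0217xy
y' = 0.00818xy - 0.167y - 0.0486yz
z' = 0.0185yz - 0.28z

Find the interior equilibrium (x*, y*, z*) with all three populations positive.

x* ≈ 286, y* ≈ 15.1, z* ≈ 44.6

From dz/dt = 0: 0.0185y* = 0.28, so y* = 15.1.
From dx/dt = 0: 0.854(1 - x*/464) = 0.0217·15.1, giving x* = 464·(1 - 0.385) = 286.
From dy/dt = 0: 0.00818·286 - 0.167 = 0.0486z*, so z* = 2.17/0.0486 = 44.6.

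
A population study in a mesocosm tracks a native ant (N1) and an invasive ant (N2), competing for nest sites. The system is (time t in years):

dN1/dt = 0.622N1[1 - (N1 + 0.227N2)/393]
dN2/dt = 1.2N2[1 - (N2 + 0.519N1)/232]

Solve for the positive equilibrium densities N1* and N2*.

N1* ≈ 386, N2* ≈ 31.8

Setting both brackets to zero gives the nullclines N1 + 0.227N2 = 393 and 0.519N1 + N2 = 232.
Substituting N2 = 232 - 0.519N1 into the first: N1(1 - 0.227·0.519) = 393 - 0.227·232.
So N1* = 340/0.882 = 386, and then N2* = 232 - 0.519·386 = 31.8.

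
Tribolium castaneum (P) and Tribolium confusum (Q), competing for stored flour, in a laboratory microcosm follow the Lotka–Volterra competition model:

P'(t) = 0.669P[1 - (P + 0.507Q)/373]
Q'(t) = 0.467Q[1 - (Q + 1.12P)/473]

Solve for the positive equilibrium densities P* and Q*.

P* ≈ 308, Q* ≈ 128

Setting both brackets to zero gives the nullclines P + 0.507Q = 373 and 1.12P + Q = 473.
Substituting Q = 473 - 1.12P into the first: P(1 - 0.507·1.12) = 373 - 0.507·473.
So P* = 133/0.432 = 308, and then Q* = 473 - 1.12·308 = 128.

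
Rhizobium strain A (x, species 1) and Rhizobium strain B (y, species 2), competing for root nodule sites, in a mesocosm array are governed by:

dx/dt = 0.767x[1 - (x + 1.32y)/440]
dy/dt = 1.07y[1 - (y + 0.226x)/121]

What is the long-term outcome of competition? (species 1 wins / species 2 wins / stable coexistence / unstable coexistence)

Compare the nullcline intercepts: K1/α12 = 440/1.32 = 333 > K2 = 121; K2/α21 = 121/0.226 = 535 > K1 = 440.
Since both inequalities hold, each species can invade when rare, so the interior equilibrium is stable.

stable coexistence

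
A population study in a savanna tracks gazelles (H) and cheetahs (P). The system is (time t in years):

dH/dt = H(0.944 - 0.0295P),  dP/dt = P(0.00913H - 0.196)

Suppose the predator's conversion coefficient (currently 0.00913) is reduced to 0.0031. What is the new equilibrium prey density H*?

H* ≈ 63.2

At the interior fixed point, setting dP/dt = 0 with P > 0 fixes H* = (predator death rate)/(HP coefficient) — independent of the other coefficients.
With the change, H* = 0.196/0.0031 = 63.2; it rises from 21.5.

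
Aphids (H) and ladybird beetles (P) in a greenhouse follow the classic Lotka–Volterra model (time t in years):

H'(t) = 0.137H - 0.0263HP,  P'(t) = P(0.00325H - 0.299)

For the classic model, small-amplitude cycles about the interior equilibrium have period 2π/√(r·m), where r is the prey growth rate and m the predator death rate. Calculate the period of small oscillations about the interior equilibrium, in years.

Here r = 0.137 and m = 0.299, so r·m = 0.041.
ω = √0.041 = 0.202 per year, hence T = 2π/ω ≈ 31 years.

T ≈ 31 years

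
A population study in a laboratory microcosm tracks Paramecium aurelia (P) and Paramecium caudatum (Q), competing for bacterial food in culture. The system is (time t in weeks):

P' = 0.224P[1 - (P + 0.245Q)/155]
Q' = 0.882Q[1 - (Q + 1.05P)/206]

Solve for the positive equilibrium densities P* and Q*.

Setting both brackets to zero gives the nullclines P + 0.245Q = 155 and 1.05P + Q = 206.
Substituting Q = 206 - 1.05P into the first: P(1 - 0.245·1.05) = 155 - 0.245·206.
So P* = 105/0.743 = 141, and then Q* = 206 - 1.05·141 = 58.2.

P* ≈ 141, Q* ≈ 58.2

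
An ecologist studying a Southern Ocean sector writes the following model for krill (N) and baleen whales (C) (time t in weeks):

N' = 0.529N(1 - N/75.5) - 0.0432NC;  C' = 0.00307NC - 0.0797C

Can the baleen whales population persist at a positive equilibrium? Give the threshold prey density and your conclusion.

Threshold N = 26; K > 26, so yes, the predator persists.

The predator equation gives dC/dt > 0 only when N > 0.0797/0.00307 = 26.
Without the predator, N → K = 75.5. Since 75.5 > 26, the predator can invade and persist.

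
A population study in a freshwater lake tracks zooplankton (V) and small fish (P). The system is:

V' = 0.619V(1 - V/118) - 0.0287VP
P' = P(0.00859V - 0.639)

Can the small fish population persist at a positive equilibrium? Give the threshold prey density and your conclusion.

The predator equation gives dP/dt > 0 only when V > 0.639/0.00859 = 74.4.
Without the predator, V → K = 118. Since 118 > 74.4, the predator can invade and persist.

Threshold V = 74.4; K > 74.4, so yes, the predator persists.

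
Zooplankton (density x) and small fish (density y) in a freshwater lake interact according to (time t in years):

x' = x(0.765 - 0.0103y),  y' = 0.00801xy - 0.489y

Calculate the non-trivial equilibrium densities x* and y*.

x* ≈ 61, y* ≈ 74.3

Set dy/dt = 0 with y > 0: 0.00801x - 0.489 = 0, so x* = 0.489/0.00801 = 61.
Set dx/dt = 0 with x > 0: 0.765 - 0.0103y = 0, so y* = 0.765/0.0103 = 74.3.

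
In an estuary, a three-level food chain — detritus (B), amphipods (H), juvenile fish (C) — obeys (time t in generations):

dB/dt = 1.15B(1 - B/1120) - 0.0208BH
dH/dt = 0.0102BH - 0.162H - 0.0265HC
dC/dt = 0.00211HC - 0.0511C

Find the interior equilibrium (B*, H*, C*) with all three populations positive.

From dC/dt = 0: 0.00211H* = 0.0511, so H* = 24.2.
From dB/dt = 0: 1.15(1 - B*/1120) = 0.0208·24.2, giving B* = 1120·(1 - 0.438) = 629.
From dH/dt = 0: 0.0102·629 - 0.162 = 0.0265C*, so C* = 6.26/0.0265 = 236.

B* ≈ 629, H* ≈ 24.2, C* ≈ 236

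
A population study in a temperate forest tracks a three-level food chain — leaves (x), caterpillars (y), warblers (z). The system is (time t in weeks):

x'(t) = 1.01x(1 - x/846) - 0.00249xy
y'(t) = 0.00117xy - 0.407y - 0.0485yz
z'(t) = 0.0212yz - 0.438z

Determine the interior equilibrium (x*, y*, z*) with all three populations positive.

x* ≈ 803, y* ≈ 20.7, z* ≈ 11

From dz/dt = 0: 0.0212y* = 0.438, so y* = 20.7.
From dx/dt = 0: 1.01(1 - x*/846) = 0.00249·20.7, giving x* = 846·(1 - 0.0509) = 803.
From dy/dt = 0: 0.00117·803 - 0.407 = 0.0485z*, so z* = 0.532/0.0485 = 11.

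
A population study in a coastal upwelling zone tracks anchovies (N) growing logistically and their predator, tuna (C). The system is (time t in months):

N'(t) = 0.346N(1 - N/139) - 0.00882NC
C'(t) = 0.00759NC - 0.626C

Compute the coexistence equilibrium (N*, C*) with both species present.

N* ≈ 82.5, C* ≈ 16

From dC/dt = 0 with C > 0: 0.00759N* = 0.626, so N* = 82.5.
Substitute into dN/dt = 0: 0.346(1 - 82.5/139) = 0.00882C*.
The bracket is 0.407, giving C* = 0.141/0.00882 = 16.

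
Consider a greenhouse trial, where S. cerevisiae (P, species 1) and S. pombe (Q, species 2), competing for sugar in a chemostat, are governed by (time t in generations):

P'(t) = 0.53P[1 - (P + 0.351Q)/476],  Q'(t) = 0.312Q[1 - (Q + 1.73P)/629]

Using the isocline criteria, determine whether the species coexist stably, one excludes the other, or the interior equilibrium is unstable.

Compare the nullcline intercepts: K1/α12 = 476/0.351 = 1360 > K2 = 629; K2/α21 = 629/1.73 = 364 < K1 = 476.
Since the inequalities point opposite ways, species 1 can invade but species 2 cannot.

species 1 excludes species 2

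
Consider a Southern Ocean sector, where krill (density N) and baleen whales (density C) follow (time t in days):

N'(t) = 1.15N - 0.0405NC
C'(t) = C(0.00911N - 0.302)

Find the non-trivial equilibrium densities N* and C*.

N* ≈ 33.2, C* ≈ 28.4

Set dC/dt = 0 with C > 0: 0.00911N - 0.302 = 0, so N* = 0.302/0.00911 = 33.2.
Set dN/dt = 0 with N > 0: 1.15 - 0.0405C = 0, so C* = 1.15/0.0405 = 28.4.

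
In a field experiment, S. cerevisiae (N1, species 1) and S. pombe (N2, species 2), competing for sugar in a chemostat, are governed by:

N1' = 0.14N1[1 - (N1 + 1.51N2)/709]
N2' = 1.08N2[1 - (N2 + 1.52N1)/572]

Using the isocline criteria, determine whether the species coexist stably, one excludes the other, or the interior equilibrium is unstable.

unstable coexistence (outcome depends on initial conditions)

Compare the nullcline intercepts: K1/α12 = 709/1.51 = 470 < K2 = 572; K2/α21 = 572/1.52 = 376 < K1 = 709.
Since both are reversed, neither can invade when rare; the interior point is a saddle.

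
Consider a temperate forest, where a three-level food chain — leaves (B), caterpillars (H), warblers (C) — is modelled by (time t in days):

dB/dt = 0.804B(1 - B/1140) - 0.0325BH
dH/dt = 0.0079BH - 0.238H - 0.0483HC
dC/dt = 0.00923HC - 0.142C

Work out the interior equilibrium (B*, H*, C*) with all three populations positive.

B* ≈ 431, H* ≈ 15.4, C* ≈ 65.6

From dC/dt = 0: 0.00923H* = 0.142, so H* = 15.4.
From dB/dt = 0: 0.804(1 - B*/1140) = 0.0325·15.4, giving B* = 1140·(1 - 0.622) = 431.
From dH/dt = 0: 0.0079·431 - 0.238 = 0.0483C*, so C* = 3.17/0.0483 = 65.6.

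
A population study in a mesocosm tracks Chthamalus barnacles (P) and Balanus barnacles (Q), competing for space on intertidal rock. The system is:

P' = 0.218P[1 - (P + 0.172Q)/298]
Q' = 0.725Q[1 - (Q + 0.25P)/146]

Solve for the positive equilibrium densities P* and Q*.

P* ≈ 285, Q* ≈ 74.7

Setting both brackets to zero gives the nullclines P + 0.172Q = 298 and 0.25P + Q = 146.
Substituting Q = 146 - 0.25P into the first: P(1 - 0.172·0.25) = 298 - 0.172·146.
So P* = 273/0.957 = 285, and then Q* = 146 - 0.25·285 = 74.7.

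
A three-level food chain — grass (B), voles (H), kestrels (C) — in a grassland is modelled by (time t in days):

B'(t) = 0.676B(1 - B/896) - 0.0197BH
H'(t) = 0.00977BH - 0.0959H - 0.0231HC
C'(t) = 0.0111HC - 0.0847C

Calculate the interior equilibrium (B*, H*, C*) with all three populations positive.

From dC/dt = 0: 0.0111H* = 0.0847, so H* = 7.63.
From dB/dt = 0: 0.676(1 - B*/896) = 0.0197·7.63, giving B* = 896·(1 - 0.222) = 697.
From dH/dt = 0: 0.00977·697 - 0.0959 = 0.0231C*, so C* = 6.71/0.0231 = 291.

B* ≈ 697, H* ≈ 7.63, C* ≈ 291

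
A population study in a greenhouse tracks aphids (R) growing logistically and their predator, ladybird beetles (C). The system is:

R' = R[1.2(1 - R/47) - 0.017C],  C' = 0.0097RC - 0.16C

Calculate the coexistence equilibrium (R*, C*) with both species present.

R* ≈ 16.5, C* ≈ 45.8

From dC/dt = 0 with C > 0: 0.0097R* = 0.16, so R* = 16.5.
Substitute into dR/dt = 0: 1.2(1 - 16.5/47) = 0.017C*.
The bracket is 0.649, giving C* = 0.779/0.017 = 45.8.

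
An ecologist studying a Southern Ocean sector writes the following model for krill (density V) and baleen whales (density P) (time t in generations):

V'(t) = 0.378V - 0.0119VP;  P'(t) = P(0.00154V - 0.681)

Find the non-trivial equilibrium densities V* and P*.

V* ≈ 442, P* ≈ 31.8

Set dP/dt = 0 with P > 0: 0.00154V - 0.681 = 0, so V* = 0.681/0.00154 = 442.
Set dV/dt = 0 with V > 0: 0.378 - 0.0119P = 0, so P* = 0.378/0.0119 = 31.8.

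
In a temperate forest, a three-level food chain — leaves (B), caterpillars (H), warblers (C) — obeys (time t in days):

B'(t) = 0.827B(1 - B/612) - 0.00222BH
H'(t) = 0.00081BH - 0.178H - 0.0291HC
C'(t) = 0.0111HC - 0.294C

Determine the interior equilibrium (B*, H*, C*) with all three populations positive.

B* ≈ 568, H* ≈ 26.5, C* ≈ 9.71

From dC/dt = 0: 0.0111H* = 0.294, so H* = 26.5.
From dB/dt = 0: 0.827(1 - B*/612) = 0.00222·26.5, giving B* = 612·(1 - 0.0711) = 568.
From dH/dt = 0: 0.00081·568 - 0.178 = 0.0291C*, so C* = 0.282/0.0291 = 9.71.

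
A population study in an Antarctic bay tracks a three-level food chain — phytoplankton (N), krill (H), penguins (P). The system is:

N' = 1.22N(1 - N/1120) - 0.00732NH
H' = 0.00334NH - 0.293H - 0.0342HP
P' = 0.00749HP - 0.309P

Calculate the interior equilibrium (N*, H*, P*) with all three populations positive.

From dP/dt = 0: 0.00749H* = 0.309, so H* = 41.3.
From dN/dt = 0: 1.22(1 - N*/1120) = 0.00732·41.3, giving N* = 1120·(1 - 0.248) = 843.
From dH/dt = 0: 0.00334·843 - 0.293 = 0.0342P*, so P* = 2.52/0.0342 = 73.7.

N* ≈ 843, H* ≈ 41.3, P* ≈ 73.7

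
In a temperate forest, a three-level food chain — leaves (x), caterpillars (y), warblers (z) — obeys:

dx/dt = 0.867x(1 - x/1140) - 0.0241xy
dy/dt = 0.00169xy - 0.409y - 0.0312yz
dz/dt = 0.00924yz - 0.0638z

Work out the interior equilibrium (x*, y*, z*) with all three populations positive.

x* ≈ 921, y* ≈ 6.9, z* ≈ 36.8

From dz/dt = 0: 0.00924y* = 0.0638, so y* = 6.9.
From dx/dt = 0: 0.867(1 - x*/1140) = 0.0241·6.9, giving x* = 1140·(1 - 0.192) = 921.
From dy/dt = 0: 0.00169·921 - 0.409 = 0.0312z*, so z* = 1.15/0.0312 = 36.8.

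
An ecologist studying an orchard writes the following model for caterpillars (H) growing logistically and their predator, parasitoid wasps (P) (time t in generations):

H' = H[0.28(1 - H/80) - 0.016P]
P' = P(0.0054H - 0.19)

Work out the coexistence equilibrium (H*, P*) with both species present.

H* ≈ 35.2, P* ≈ 9.8

From dP/dt = 0 with P > 0: 0.0054H* = 0.19, so H* = 35.2.
Substitute into dH/dt = 0: 0.28(1 - 35.2/80) = 0.016P*.
The bracket is 0.56, giving P* = 0.157/0.016 = 9.8.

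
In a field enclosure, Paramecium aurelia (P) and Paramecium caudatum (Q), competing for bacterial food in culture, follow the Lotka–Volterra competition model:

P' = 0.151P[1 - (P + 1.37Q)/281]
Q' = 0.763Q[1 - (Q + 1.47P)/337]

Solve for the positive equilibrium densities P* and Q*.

P* ≈ 178, Q* ≈ 75

Setting both brackets to zero gives the nullclines P + 1.37Q = 281 and 1.47P + Q = 337.
Substituting Q = 337 - 1.47P into the first: P(1 - 1.37·1.47) = 281 - 1.37·337.
So P* = -181/-1.01 = 178, and then Q* = 337 - 1.47·178 = 75.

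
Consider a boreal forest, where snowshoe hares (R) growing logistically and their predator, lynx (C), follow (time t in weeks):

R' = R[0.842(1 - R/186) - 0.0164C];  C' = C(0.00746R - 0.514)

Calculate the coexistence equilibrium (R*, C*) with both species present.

From dC/dt = 0 with C > 0: 0.00746R* = 0.514, so R* = 68.9.
Substitute into dR/dt = 0: 0.842(1 - 68.9/186) = 0.0164C*.
The bracket is 0.63, giving C* = 0.53/0.0164 = 32.3.

R* ≈ 68.9, C* ≈ 32.3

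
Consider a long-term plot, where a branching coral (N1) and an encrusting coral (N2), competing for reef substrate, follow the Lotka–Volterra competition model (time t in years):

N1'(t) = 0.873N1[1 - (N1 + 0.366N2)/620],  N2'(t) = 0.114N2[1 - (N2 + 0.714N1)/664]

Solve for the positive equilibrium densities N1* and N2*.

N1* ≈ 510, N2* ≈ 300

Setting both brackets to zero gives the nullclines N1 + 0.366N2 = 620 and 0.714N1 + N2 = 664.
Substituting N2 = 664 - 0.714N1 into the first: N1(1 - 0.366·0.714) = 620 - 0.366·664.
So N1* = 377/0.739 = 510, and then N2* = 664 - 0.714·510 = 300.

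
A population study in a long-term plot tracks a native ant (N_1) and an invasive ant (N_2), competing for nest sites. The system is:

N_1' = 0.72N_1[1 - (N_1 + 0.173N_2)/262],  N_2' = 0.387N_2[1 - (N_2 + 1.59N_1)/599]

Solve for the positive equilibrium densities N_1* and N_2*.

Setting both brackets to zero gives the nullclines N_1 + 0.173N_2 = 262 and 1.59N_1 + N_2 = 599.
Substituting N_2 = 599 - 1.59N_1 into the first: N_1(1 - 0.173·1.59) = 262 - 0.173·599.
So N_1* = 158/0.725 = 218, and then N_2* = 599 - 1.59·218 = 252.

N_1* ≈ 218, N_2* ≈ 252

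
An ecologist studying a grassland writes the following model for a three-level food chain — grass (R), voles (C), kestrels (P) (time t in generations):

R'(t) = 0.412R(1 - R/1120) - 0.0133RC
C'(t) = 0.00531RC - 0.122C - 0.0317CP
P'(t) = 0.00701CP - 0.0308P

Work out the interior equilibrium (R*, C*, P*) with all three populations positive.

R* ≈ 961, C* ≈ 4.39, P* ≈ 157

From dP/dt = 0: 0.00701C* = 0.0308, so C* = 4.39.
From dR/dt = 0: 0.412(1 - R*/1120) = 0.0133·4.39, giving R* = 1120·(1 - 0.142) = 961.
From dC/dt = 0: 0.00531·961 - 0.122 = 0.0317P*, so P* = 4.98/0.0317 = 157.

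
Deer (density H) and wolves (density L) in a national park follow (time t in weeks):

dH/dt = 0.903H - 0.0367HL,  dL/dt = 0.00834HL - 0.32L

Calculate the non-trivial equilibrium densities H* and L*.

H* ≈ 38.4, L* ≈ 24.6

Set dL/dt = 0 with L > 0: 0.00834H - 0.32 = 0, so H* = 0.32/0.00834 = 38.4.
Set dH/dt = 0 with H > 0: 0.903 - 0.0367L = 0, so L* = 0.903/0.0367 = 24.6.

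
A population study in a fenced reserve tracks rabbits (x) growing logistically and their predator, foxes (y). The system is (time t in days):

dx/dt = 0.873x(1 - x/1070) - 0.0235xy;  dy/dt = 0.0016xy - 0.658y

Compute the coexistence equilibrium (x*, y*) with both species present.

x* ≈ 411, y* ≈ 22.9

From dy/dt = 0 with y > 0: 0.0016x* = 0.658, so x* = 411.
Substitute into dx/dt = 0: 0.873(1 - 411/1070) = 0.0235y*.
The bracket is 0.616, giving y* = 0.537/0.0235 = 22.9.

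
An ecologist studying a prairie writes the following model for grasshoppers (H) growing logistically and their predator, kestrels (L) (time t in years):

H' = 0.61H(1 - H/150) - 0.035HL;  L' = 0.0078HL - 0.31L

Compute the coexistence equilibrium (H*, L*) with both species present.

From dL/dt = 0 with L > 0: 0.0078H* = 0.31, so H* = 39.7.
Substitute into dH/dt = 0: 0.61(1 - 39.7/150) = 0.035L*.
The bracket is 0.735, giving L* = 0.448/0.035 = 12.8.

H* ≈ 39.7, L* ≈ 12.8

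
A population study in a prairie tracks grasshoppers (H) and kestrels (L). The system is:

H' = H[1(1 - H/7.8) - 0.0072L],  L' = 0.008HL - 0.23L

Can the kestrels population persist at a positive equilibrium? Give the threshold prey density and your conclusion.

The predator equation gives dL/dt > 0 only when H > 0.23/0.008 = 28.8.
Without the predator, H → K = 7.8. Since 7.8 < 28.8, the predator cannot invade.

Threshold H = 28.8; K < 28.8, so no, the predator goes extinct.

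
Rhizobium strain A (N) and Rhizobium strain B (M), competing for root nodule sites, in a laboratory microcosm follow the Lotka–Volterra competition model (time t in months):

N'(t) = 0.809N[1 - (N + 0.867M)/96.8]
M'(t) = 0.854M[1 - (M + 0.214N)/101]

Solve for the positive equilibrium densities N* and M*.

Setting both brackets to zero gives the nullclines N + 0.867M = 96.8 and 0.214N + M = 101.
Substituting M = 101 - 0.214N into the first: N(1 - 0.867·0.214) = 96.8 - 0.867·101.
So N* = 9.23/0.814 = 11.3, and then M* = 101 - 0.214·11.3 = 98.6.

N* ≈ 11.3, M* ≈ 98.6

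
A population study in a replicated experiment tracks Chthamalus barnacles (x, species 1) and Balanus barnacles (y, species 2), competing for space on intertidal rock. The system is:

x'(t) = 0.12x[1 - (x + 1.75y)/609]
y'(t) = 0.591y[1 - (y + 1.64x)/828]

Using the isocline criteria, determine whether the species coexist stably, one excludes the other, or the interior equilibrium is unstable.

Compare the nullcline intercepts: K1/α12 = 609/1.75 = 348 < K2 = 828; K2/α21 = 828/1.64 = 505 < K1 = 609.
Since both are reversed, neither can invade when rare; the interior point is a saddle.

unstable coexistence (outcome depends on initial conditions)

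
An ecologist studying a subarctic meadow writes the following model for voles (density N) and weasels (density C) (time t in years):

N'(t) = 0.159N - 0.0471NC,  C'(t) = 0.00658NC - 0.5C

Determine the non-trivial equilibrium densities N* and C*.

N* ≈ 76, C* ≈ 3.38

Set dC/dt = 0 with C > 0: 0.00658N - 0.5 = 0, so N* = 0.5/0.00658 = 76.
Set dN/dt = 0 with N > 0: 0.159 - 0.0471C = 0, so C* = 0.159/0.0471 = 3.38.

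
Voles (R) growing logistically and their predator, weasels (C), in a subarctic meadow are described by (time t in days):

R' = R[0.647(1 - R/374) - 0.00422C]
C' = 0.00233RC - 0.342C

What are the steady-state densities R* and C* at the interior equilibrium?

From dC/dt = 0 with C > 0: 0.00233R* = 0.342, so R* = 147.
Substitute into dR/dt = 0: 0.647(1 - 147/374) = 0.00422C*.
The bracket is 0.608, giving C* = 0.393/0.00422 = 93.1.

R* ≈ 147, C* ≈ 93.1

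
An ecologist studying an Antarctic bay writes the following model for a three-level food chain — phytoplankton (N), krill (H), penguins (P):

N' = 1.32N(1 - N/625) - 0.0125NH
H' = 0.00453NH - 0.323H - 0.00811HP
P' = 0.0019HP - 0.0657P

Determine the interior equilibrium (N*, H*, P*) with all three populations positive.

From dP/dt = 0: 0.0019H* = 0.0657, so H* = 34.6.
From dN/dt = 0: 1.32(1 - N*/625) = 0.0125·34.6, giving N* = 625·(1 - 0.327) = 420.
From dH/dt = 0: 0.00453·420 - 0.323 = 0.00811P*, so P* = 1.58/0.00811 = 195.

N* ≈ 420, H* ≈ 34.6, P* ≈ 195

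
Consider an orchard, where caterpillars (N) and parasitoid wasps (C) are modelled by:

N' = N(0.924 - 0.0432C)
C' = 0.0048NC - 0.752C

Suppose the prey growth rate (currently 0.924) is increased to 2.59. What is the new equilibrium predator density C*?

At the interior fixed point, setting dN/dt = 0 with N > 0 fixes C* = (prey growth rate)/(NC coefficient) — independent of the other coefficients.
With the change, C* = 2.59/0.0432 = 60; it rises from 21.4.

C* ≈ 60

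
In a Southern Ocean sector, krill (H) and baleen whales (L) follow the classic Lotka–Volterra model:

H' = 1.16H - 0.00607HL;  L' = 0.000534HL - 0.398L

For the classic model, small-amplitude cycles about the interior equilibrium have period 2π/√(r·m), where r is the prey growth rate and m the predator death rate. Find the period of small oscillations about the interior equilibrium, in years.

T ≈ 9.25 years

Here r = 1.16 and m = 0.398, so r·m = 0.462.
ω = √0.462 = 0.679 per year, hence T = 2π/ω ≈ 9.25 years.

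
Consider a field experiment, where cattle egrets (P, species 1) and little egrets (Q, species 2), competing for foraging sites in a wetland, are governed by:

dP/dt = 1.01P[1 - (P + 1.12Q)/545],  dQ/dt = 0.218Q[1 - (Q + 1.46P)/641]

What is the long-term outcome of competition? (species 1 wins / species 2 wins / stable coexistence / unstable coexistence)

unstable coexistence (outcome depends on initial conditions)

Compare the nullcline intercepts: K1/α12 = 545/1.12 = 487 < K2 = 641; K2/α21 = 641/1.46 = 439 < K1 = 545.
Since both are reversed, neither can invade when rare; the interior point is a saddle.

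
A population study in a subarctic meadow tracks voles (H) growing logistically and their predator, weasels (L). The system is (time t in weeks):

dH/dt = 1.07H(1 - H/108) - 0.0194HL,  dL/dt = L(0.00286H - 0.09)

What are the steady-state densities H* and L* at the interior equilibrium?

From dL/dt = 0 with L > 0: 0.00286H* = 0.09, so H* = 31.5.
Substitute into dH/dt = 0: 1.07(1 - 31.5/108) = 0.0194L*.
The bracket is 0.709, giving L* = 0.758/0.0194 = 39.1.

H* ≈ 31.5, L* ≈ 39.1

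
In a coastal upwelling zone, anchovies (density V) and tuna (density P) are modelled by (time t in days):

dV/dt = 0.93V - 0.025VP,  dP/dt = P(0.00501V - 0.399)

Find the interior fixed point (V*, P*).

V* ≈ 79.6, P* ≈ 37.2

Set dP/dt = 0 with P > 0: 0.00501V - 0.399 = 0, so V* = 0.399/0.00501 = 79.6.
Set dV/dt = 0 with V > 0: 0.93 - 0.025P = 0, so P* = 0.93/0.025 = 37.2.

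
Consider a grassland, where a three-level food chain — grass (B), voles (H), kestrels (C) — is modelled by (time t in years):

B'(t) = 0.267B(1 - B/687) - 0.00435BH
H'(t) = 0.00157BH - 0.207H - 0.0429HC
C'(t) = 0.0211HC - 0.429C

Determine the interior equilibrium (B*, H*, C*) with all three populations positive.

B* ≈ 459, H* ≈ 20.3, C* ≈ 12

From dC/dt = 0: 0.0211H* = 0.429, so H* = 20.3.
From dB/dt = 0: 0.267(1 - B*/687) = 0.00435·20.3, giving B* = 687·(1 - 0.331) = 459.
From dH/dt = 0: 0.00157·459 - 0.207 = 0.0429C*, so C* = 0.514/0.0429 = 12.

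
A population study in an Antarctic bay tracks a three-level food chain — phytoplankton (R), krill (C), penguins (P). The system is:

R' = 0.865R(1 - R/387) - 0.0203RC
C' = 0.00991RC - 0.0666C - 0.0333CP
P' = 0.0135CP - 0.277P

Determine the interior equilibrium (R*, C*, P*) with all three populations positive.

R* ≈ 201, C* ≈ 20.5, P* ≈ 57.7

From dP/dt = 0: 0.0135C* = 0.277, so C* = 20.5.
From dR/dt = 0: 0.865(1 - R*/387) = 0.0203·20.5, giving R* = 387·(1 - 0.482) = 201.
From dC/dt = 0: 0.00991·201 - 0.0666 = 0.0333P*, so P* = 1.92/0.0333 = 57.7.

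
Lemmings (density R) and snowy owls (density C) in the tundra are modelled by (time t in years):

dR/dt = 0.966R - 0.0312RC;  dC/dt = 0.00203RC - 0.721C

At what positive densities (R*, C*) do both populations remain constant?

R* ≈ 355, C* ≈ 31

Set dC/dt = 0 with C > 0: 0.00203R - 0.721 = 0, so R* = 0.721/0.00203 = 355.
Set dR/dt = 0 with R > 0: 0.966 - 0.0312C = 0, so C* = 0.966/0.0312 = 31.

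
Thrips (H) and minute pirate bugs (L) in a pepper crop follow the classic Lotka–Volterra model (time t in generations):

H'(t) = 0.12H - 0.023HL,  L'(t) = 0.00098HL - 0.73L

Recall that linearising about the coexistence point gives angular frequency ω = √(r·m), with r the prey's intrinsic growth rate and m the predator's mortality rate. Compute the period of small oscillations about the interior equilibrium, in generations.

T ≈ 21.2 generations

Here r = 0.12 and m = 0.73, so r·m = 0.0876.
ω = √0.0876 = 0.296 per generation, hence T = 2π/ω ≈ 21.2 generations.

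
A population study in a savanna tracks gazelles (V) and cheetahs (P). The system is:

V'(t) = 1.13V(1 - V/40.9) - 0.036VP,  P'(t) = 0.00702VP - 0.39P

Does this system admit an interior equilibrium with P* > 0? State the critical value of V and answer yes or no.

The predator equation gives dP/dt > 0 only when V > 0.39/0.00702 = 55.6.
Without the predator, V → K = 40.9. Since 40.9 < 55.6, the predator cannot invade.

Threshold V = 55.6; K < 55.6, so no, the predator goes extinct.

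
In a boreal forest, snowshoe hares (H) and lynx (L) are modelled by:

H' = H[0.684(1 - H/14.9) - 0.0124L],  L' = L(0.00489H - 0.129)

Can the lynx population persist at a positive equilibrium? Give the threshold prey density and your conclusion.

Threshold H = 26.4; K < 26.4, so no, the predator goes extinct.

The predator equation gives dL/dt > 0 only when H > 0.129/0.00489 = 26.4.
Without the predator, H → K = 14.9. Since 14.9 < 26.4, the predator cannot invade.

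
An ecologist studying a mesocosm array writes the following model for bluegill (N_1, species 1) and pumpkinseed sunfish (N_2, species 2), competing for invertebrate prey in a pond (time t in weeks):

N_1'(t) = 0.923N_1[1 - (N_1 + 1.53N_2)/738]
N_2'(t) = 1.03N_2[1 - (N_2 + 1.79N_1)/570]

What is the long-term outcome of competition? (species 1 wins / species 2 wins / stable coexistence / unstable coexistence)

unstable coexistence (outcome depends on initial conditions)

Compare the nullcline intercepts: K1/α12 = 738/1.53 = 482 < K2 = 570; K2/α21 = 570/1.79 = 318 < K1 = 738.
Since both are reversed, neither can invade when rare; the interior point is a saddle.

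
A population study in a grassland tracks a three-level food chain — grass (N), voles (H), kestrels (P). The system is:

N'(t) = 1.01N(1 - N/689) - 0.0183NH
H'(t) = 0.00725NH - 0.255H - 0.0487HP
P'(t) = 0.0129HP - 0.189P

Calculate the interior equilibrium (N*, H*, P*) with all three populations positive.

N* ≈ 506, H* ≈ 14.7, P* ≈ 70.1

From dP/dt = 0: 0.0129H* = 0.189, so H* = 14.7.
From dN/dt = 0: 1.01(1 - N*/689) = 0.0183·14.7, giving N* = 689·(1 - 0.265) = 506.
From dH/dt = 0: 0.00725·506 - 0.255 = 0.0487P*, so P* = 3.41/0.0487 = 70.1.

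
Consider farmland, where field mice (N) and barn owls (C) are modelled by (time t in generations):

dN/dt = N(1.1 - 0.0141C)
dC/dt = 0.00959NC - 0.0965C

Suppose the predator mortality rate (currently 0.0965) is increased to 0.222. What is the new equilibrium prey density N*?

N* ≈ 23.1

At the interior fixed point, setting dC/dt = 0 with C > 0 fixes N* = (predator death rate)/(NC coefficient) — independent of the other coefficients.
With the change, N* = 0.222/0.00959 = 23.1; it rises from 10.1.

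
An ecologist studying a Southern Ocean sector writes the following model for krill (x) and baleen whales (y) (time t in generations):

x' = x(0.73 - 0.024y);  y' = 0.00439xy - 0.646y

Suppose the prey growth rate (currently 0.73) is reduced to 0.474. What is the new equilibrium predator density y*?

y* ≈ 19.8

At the interior fixed point, setting dx/dt = 0 with x > 0 fixes y* = (prey growth rate)/(xy coefficient) — independent of the other coefficients.
With the change, y* = 0.474/0.024 = 19.8; it falls from 30.4.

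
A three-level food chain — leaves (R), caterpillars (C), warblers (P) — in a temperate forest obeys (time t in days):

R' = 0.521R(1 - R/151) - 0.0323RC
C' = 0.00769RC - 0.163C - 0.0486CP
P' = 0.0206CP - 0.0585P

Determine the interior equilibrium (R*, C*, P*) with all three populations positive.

From dP/dt = 0: 0.0206C* = 0.0585, so C* = 2.84.
From dR/dt = 0: 0.521(1 - R*/151) = 0.0323·2.84, giving R* = 151·(1 - 0.176) = 124.
From dC/dt = 0: 0.00769·124 - 0.163 = 0.0486P*, so P* = 0.794/0.0486 = 16.3.

R* ≈ 124, C* ≈ 2.84, P* ≈ 16.3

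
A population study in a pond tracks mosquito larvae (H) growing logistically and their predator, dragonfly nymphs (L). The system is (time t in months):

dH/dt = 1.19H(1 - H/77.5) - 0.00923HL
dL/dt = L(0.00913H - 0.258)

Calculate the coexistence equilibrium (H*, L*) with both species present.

From dL/dt = 0 with L > 0: 0.00913H* = 0.258, so H* = 28.3.
Substitute into dH/dt = 0: 1.19(1 - 28.3/77.5) = 0.00923L*.
The bracket is 0.635, giving L* = 0.756/0.00923 = 81.9.

H* ≈ 28.3, L* ≈ 81.9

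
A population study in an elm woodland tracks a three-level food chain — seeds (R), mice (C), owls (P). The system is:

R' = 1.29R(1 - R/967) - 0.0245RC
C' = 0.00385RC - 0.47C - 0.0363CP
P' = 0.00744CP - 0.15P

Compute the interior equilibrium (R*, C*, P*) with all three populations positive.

R* ≈ 597, C* ≈ 20.2, P* ≈ 50.3

From dP/dt = 0: 0.00744C* = 0.15, so C* = 20.2.
From dR/dt = 0: 1.29(1 - R*/967) = 0.0245·20.2, giving R* = 967·(1 - 0.383) = 597.
From dC/dt = 0: 0.00385·597 - 0.47 = 0.0363P*, so P* = 1.83/0.0363 = 50.3.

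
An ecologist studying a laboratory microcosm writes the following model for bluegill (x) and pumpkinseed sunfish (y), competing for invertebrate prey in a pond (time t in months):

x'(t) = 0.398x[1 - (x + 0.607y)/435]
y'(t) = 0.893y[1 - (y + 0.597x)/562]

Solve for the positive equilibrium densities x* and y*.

x* ≈ 147, y* ≈ 474

Setting both brackets to zero gives the nullclines x + 0.607y = 435 and 0.597x + y = 562.
Substituting y = 562 - 0.597x into the first: x(1 - 0.607·0.597) = 435 - 0.607·562.
So x* = 93.9/0.638 = 147, and then y* = 562 - 0.597·147 = 474.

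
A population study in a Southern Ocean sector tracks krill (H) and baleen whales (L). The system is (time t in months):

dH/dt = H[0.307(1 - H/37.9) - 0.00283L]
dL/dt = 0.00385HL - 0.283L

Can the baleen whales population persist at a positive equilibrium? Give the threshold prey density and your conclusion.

Threshold H = 73.5; K < 73.5, so no, the predator goes extinct.

The predator equation gives dL/dt > 0 only when H > 0.283/0.00385 = 73.5.
Without the predator, H → K = 37.9. Since 37.9 < 73.5, the predator cannot invade.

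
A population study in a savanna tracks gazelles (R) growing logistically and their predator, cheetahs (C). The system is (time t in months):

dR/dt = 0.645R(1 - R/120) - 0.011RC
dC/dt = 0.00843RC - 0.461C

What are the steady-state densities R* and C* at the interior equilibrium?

From dC/dt = 0 with C > 0: 0.00843R* = 0.461, so R* = 54.7.
Substitute into dR/dt = 0: 0.645(1 - 54.7/120) = 0.011C*.
The bracket is 0.544, giving C* = 0.351/0.011 = 31.9.

R* ≈ 54.7, C* ≈ 31.9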